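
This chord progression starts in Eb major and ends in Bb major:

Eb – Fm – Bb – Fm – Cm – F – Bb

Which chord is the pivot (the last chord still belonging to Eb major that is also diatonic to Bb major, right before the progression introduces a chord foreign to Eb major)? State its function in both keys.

Chords diatonic to Eb major: Eb, Fm, Gm, Ab, Bb, Cm, Ddim.
Reading the progression, the first chord not in that set is F, so the modulation leaves Eb major there.
The chord immediately before F is Cm, which is diatonic to both keys: vi in Eb major and ii in Bb major.

Cm — vi in Eb major, ii in Bb major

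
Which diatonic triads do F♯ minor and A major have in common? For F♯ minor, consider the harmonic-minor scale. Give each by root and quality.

F♯m, G♯dim, Bm, D

Triads in F♯ minor (harmonic minor): F♯m (i), G♯dim (ii°), Aaug (III+), Bm (iv), C♯ (V), D (VI), E♯dim (vii°).
Triads in A major: A (I), Bm (ii), C♯m (iii), D (IV), E (V), F♯m (vi), G♯dim (vii°).
Shared triads with their functions: F♯m (i in F♯ minor, vi in A major); G♯dim (ii° in F♯ minor, vii° in A major); Bm (iv in F♯ minor, ii in A major); D (VI in F♯ minor, IV in A major).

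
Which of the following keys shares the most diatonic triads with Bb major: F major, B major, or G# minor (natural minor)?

Triads of Bb major: Bb (I), Cm (ii), Dm (iii), Eb (IV), F (V), Gm (vi), Adim (vii°).
F major shares 4: Bb, Dm, F, Gm.
B major shares 0: none.
G# minor (natural minor) shares 0: none.
The most common triads (4) are shared with F major.

F major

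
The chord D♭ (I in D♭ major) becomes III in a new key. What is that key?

The numeral III denotes a major triad on scale degree 3. With D♭ on degree 3, the tonic of the new key is B♭.
Degree 3 carries a major triad in natural-minor keys, so the destination is B♭ minor.
Check: the diatonic triads of B♭ minor (natural minor) are B♭m (i), Cdim (ii°), D♭ (III), E♭m (iv), Fm (v), G♭ (VI), A♭ (VII) — D♭ is indeed III.

B♭ minor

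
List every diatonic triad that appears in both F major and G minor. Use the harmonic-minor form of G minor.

Triads in F major: F (I), Gm (ii), Am (iii), Bb (IV), C (V), Dm (vi), Edim (vii°).
Triads in G minor (harmonic minor): Gm (i), Adim (ii°), Bbaug (III+), Cm (iv), D (V), Eb (VI), F#dim (vii°).
Shared triads with their functions: Gm (ii in F major, i in G minor).

Gm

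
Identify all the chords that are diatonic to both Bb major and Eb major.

Bb, Cm, Eb, Gm

Triads in Bb major: Bb (I), Cm (ii), Dm (iii), Eb (IV), F (V), Gm (vi), Adim (vii°).
Triads in Eb major: Eb (I), Fm (ii), Gm (iii), Ab (IV), Bb (V), Cm (vi), Ddim (vii°).
Shared triads with their functions: Bb (I in Bb major, V in Eb major); Cm (ii in Bb major, vi in Eb major); Eb (IV in Bb major, I in Eb major); Gm (vi in Bb major, iii in Eb major).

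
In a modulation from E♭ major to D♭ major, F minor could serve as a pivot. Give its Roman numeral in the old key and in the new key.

ii in E♭ major; iii in D♭ major

The scale of E♭ major is E♭ F G A♭ B♭ C D; F is degree 2, and the triad built there (F-A♭-C) is minor, so it is ii.
The scale of D♭ major is D♭ E♭ F G♭ A♭ B♭ C; F is degree 3, and the triad built there (F-A♭-C) is minor, so it is iii.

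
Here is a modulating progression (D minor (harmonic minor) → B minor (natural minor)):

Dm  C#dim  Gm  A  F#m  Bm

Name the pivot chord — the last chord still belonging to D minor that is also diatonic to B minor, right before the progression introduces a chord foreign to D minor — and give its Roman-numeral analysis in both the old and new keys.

Chords diatonic to D minor: Dm, Edim, Faug, Gm, A, Bb, C#dim.
Reading the progression, the first chord not in that set is F#m, so the modulation leaves D minor there.
The chord immediately before F#m is A, which is diatonic to both keys: V in D minor and VII in B minor.

A — V in D minor, VII in B minor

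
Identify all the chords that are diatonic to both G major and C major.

G, Am, C, Em

Triads in G major: G (I), Am (ii), Bm (iii), C (IV), D (V), Em (vi), F♯dim (vii°).
Triads in C major: C (I), Dm (ii), Em (iii), F (IV), G (V), Am (vi), Bdim (vii°).
Shared triads with their functions: G (I in G major, V in C major); Am (ii in G major, vi in C major); C (IV in G major, I in C major); Em (vi in G major, iii in C major).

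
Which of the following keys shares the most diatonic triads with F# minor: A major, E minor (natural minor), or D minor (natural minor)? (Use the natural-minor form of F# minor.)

A major

Triads of F# minor (natural minor): F#m (i), G#dim (ii°), A (III), Bm (iv), C#m (v), D (VI), E (VII).
A major shares 7: F#m, G#dim, A, Bm, C#m, D, E.
E minor (natural minor) shares 2: Bm, D.
D minor (natural minor) shares 0: none.
The most common triads (7) are shared with A major.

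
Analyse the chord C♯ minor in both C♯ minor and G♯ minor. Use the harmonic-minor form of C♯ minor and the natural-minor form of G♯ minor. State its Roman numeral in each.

i in C♯ minor; iv in G♯ minor

The scale of C♯ minor (harmonic minor) is C♯ D♯ E F♯ G♯ A B♯; C♯ is degree 1, and the triad built there (C♯-E-G♯) is minor, so it is i.
The scale of G♯ minor (natural minor) is G♯ A♯ B C♯ D♯ E F♯; C♯ is degree 4, and the triad built there (C♯-E-G♯) is minor, so it is iv.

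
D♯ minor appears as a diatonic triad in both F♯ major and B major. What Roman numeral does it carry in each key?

The scale of F♯ major is F♯ G♯ A♯ B C♯ D♯ E♯; D♯ is degree 6, and the triad built there (D♯-F♯-A♯) is minor, so it is vi.
The scale of B major is B C♯ D♯ E F♯ G♯ A♯; D♯ is degree 3, and the triad built there (D♯-F♯-A♯) is minor, so it is iii.

vi in F♯ major; iii in B major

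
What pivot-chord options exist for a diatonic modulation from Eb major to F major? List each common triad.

Gm, Bb

Triads in Eb major: Eb (I), Fm (ii), Gm (iii), Ab (IV), Bb (V), Cm (vi), Ddim (vii°).
Triads in F major: F (I), Gm (ii), Am (iii), Bb (IV), C (V), Dm (vi), Edim (vii°).
Shared triads with their functions: Gm (iii in Eb major, ii in F major); Bb (V in Eb major, IV in F major).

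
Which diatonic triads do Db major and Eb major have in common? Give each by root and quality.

Triads in Db major: Db major (I), Eb minor (ii), F minor (iii), Gb major (IV), Ab major (V), Bb minor (vi), C diminished (vii°).
Triads in Eb major: Eb major (I), F minor (ii), G minor (iii), Ab major (IV), Bb major (V), C minor (vi), D diminished (vii°).
Shared triads with their functions: F minor (iii in Db major, ii in Eb major); Ab major (V in Db major, IV in Eb major).

Fm, Ab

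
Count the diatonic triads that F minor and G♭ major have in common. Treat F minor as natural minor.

2

Diatonic triads of F minor (natural minor): Fm (i), Gdim (ii°), A♭ (III), B♭m (iv), Cm (v), D♭ (VI), E♭ (VII).
Diatonic triads of G♭ major: G♭ (I), A♭m (ii), B♭m (iii), C♭ (IV), D♭ (V), E♭m (vi), Fdim (vii°).
Matching root and quality in both lists: B♭m, D♭.
That gives 2 common triads.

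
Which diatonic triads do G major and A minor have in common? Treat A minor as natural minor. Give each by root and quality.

G, Am, C, Em

Triads in G major: G (I), Am (ii), Bm (iii), C (IV), D (V), Em (vi), F#dim (vii°).
Triads in A minor (natural minor): Am (i), Bdim (ii°), C (III), Dm (iv), Em (v), F (VI), G (VII).
Shared triads with their functions: G (I in G major, VII in A minor); Am (ii in G major, i in A minor); C (IV in G major, III in A minor); Em (vi in G major, v in A minor).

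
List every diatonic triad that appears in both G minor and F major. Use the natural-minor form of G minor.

Gm, Bb, Dm, F

Triads in G minor (natural minor): Gm (i), Adim (ii°), Bb (III), Cm (iv), Dm (v), Eb (VI), F (VII).
Triads in F major: F (I), Gm (ii), Am (iii), Bb (IV), C (V), Dm (vi), Edim (vii°).
Shared triads with their functions: Gm (i in G minor, ii in F major); Bb (III in G minor, IV in F major); Dm (v in G minor, vi in F major); F (VII in G minor, I in F major).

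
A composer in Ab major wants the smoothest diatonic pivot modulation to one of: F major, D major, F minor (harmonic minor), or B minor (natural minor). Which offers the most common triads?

Triads of Ab major: Ab (I), Bbm (ii), Cm (iii), Db (IV), Eb (V), Fm (vi), Gdim (vii°).
F major shares 0: none.
D major shares 0: none.
F minor (harmonic minor) shares 4: Bbm, Db, Fm, Gdim.
B minor (natural minor) shares 0: none.
The most common triads (4) are shared with F minor.

F minor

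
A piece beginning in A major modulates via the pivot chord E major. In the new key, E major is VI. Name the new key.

G# minor

The numeral VI denotes a major triad on scale degree 6. With E on degree 6, the tonic of the new key is G#.
Degree 6 carries a major triad in minor keys, so the destination is G# minor.
Check: the diatonic triads of G# minor (natural minor) are G#m (i), A#dim (ii°), B (III), C#m (iv), D#m (v), E (VI), F# (VII) — E major is indeed VI.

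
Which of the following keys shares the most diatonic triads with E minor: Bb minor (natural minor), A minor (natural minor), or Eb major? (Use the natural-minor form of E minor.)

Triads of E minor (natural minor): E minor (i), F# diminished (ii°), G major (III), A minor (iv), B minor (v), C major (VI), D major (VII).
Bb minor (natural minor) shares 0: none.
A minor (natural minor) shares 4: Em, G, Am, C.
Eb major shares 0: none.
The most common triads (4) are shared with A minor.

A minor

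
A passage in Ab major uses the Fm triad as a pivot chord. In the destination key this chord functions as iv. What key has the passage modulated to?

C minor

The numeral iv denotes a minor triad on scale degree 4. With F on degree 4, the tonic of the new key is C.
Degree 4 carries a minor triad in minor keys, so the destination is C minor.
Check: the diatonic triads of C minor (natural minor) are Cm (i), Ddim (ii°), Eb (III), Fm (iv), Gm (v), Ab (VI), Bb (VII) — Fm is indeed iv.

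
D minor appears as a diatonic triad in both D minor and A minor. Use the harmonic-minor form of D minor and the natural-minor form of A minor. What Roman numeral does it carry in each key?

i in D minor; iv in A minor

The scale of D minor (harmonic minor) is D E F G A B♭ C♯; D is degree 1, and the triad built there (D-F-A) is minor, so it is i.
The scale of A minor (natural minor) is A B C D E F G; D is degree 4, and the triad built there (D-F-A) is minor, so it is iv.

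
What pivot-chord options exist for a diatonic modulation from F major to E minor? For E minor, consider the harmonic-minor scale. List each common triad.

Am, C

Triads in F major: F (I), Gm (ii), Am (iii), Bb (IV), C (V), Dm (vi), Edim (vii°).
Triads in E minor (harmonic minor): Em (i), F#dim (ii°), Gaug (III+), Am (iv), B (V), C (VI), D#dim (vii°).
Shared triads with their functions: Am (iii in F major, iv in E minor); C (V in F major, VI in E minor).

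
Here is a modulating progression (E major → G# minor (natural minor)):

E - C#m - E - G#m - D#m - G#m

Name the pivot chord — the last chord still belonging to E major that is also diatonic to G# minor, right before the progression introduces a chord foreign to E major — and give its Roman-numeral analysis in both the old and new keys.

G#m — iii in E major, i in G# minor

Chords diatonic to E major: E, F#m, G#m, A, B, C#m, D#dim.
Reading the progression, the first chord not in that set is D#m, so the modulation leaves E major there.
The chord immediately before D#m is G#m, which is diatonic to both keys: iii in E major and i in G# minor.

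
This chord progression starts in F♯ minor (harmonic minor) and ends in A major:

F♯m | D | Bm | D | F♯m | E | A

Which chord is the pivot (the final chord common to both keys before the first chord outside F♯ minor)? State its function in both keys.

Chords diatonic to F♯ minor: F♯m, G♯dim, Aaug, Bm, C♯, D, E♯dim.
Reading the progression, the first chord not in that set is E, so the modulation leaves F♯ minor there.
The chord immediately before E is F♯m, which is diatonic to both keys: i in F♯ minor and vi in A major.

F♯m — i in F♯ minor, vi in A major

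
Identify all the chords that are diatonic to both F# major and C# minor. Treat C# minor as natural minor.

Triads in F# major: F# (I), G#m (ii), A#m (iii), B (IV), C# (V), D#m (vi), E#dim (vii°).
Triads in C# minor (natural minor): C#m (i), D#dim (ii°), E (III), F#m (iv), G#m (v), A (VI), B (VII).
Shared triads with their functions: G#m (ii in F# major, v in C# minor); B (IV in F# major, VII in C# minor).

G#m, B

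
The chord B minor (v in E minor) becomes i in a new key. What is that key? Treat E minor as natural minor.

The numeral i denotes a minor triad on scale degree 1. With B on degree 1, the tonic of the new key is B.
Degree 1 carries a minor triad in minor keys, so the destination is B minor.
Check: the diatonic triads of B minor (natural minor) are Bm (i), C#dim (ii°), D (III), Em (iv), F#m (v), G (VI), A (VII) — B minor is indeed i.

B minor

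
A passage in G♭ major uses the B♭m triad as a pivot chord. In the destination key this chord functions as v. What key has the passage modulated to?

E♭ minor

The numeral v denotes a minor triad on scale degree 5. With B♭ on degree 5, the tonic of the new key is E♭.
Degree 5 carries a minor triad in natural-minor keys, so the destination is E♭ minor.
Check: the diatonic triads of E♭ minor (natural minor) are E♭m (i), Fdim (ii°), G♭ (III), A♭m (iv), B♭m (v), C♭ (VI), D♭ (VII) — B♭m is indeed v.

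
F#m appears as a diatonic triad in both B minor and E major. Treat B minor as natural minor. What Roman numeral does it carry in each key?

v in B minor; ii in E major

The scale of B minor (natural minor) is B C# D E F# G A; F# is degree 5, and the triad built there (F#-A-C#) is minor, so it is v.
The scale of E major is E F# G# A B C# D#; F# is degree 2, and the triad built there (F#-A-C#) is minor, so it is ii.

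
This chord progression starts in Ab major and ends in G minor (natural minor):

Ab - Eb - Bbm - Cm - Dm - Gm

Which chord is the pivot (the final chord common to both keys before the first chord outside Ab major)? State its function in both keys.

Chords diatonic to Ab major: Ab, Bbm, Cm, Db, Eb, Fm, Gdim.
Reading the progression, the first chord not in that set is Dm, so the modulation leaves Ab major there.
The chord immediately before Dm is Cm, which is diatonic to both keys: iii in Ab major and iv in G minor.

Cm — iii in Ab major, iv in G minor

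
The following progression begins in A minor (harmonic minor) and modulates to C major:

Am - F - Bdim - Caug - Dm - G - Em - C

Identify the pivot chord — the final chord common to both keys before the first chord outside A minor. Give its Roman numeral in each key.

Chords diatonic to A minor: Am, Bdim, Caug, Dm, E, F, G#dim.
Reading the progression, the first chord not in that set is G, so the modulation leaves A minor there.
The chord immediately before G is Dm, which is diatonic to both keys: iv in A minor and ii in C major.

Dm — iv in A minor, ii in C major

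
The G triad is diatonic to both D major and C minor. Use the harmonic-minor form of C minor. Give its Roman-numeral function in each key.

The scale of D major is D E F# G A B C#; G is degree 4, and the triad built there (G-B-D) is major, so it is IV.
The scale of C minor (harmonic minor) is C D Eb F G Ab B; G is degree 5, and the triad built there (G-B-D) is major, so it is V.

IV in D major; V in C minor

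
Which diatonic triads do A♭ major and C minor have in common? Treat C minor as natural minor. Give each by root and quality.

Triads in A♭ major: A♭ major (I), B♭ minor (ii), C minor (iii), D♭ major (IV), E♭ major (V), F minor (vi), G diminished (vii°).
Triads in C minor (natural minor): C minor (i), D diminished (ii°), E♭ major (III), F minor (iv), G minor (v), A♭ major (VI), B♭ major (VII).
Shared triads with their functions: A♭ major (I in A♭ major, VI in C minor); C minor (iii in A♭ major, i in C minor); E♭ major (V in A♭ major, III in C minor); F minor (vi in A♭ major, iv in C minor).

A♭, Cm, E♭, Fm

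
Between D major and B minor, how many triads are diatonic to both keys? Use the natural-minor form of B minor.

7

Diatonic triads of D major: D major (I), E minor (ii), F# minor (iii), G major (IV), A major (V), B minor (vi), C# diminished (vii°).
Diatonic triads of B minor (natural minor): B minor (i), C# diminished (ii°), D major (III), E minor (iv), F# minor (v), G major (VI), A major (VII).
Matching root and quality in both lists: D major, E minor, F# minor, G major, A major, B minor, C# diminished.
That gives 7 common triads.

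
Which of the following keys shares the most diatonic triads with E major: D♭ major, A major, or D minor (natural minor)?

A major

Triads of E major: E (I), F♯m (ii), G♯m (iii), A (IV), B (V), C♯m (vi), D♯dim (vii°).
D♭ major shares 0: none.
A major shares 4: E, F♯m, A, C♯m.
D minor (natural minor) shares 0: none.
The most common triads (4) are shared with A major.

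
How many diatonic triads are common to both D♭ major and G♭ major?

Diatonic triads of D♭ major: D♭ (I), E♭m (ii), Fm (iii), G♭ (IV), A♭ (V), B♭m (vi), Cdim (vii°).
Diatonic triads of G♭ major: G♭ (I), A♭m (ii), B♭m (iii), C♭ (IV), D♭ (V), E♭m (vi), Fdim (vii°).
Matching root and quality in both lists: D♭, E♭m, G♭, B♭m.
That gives 4 common triads.

4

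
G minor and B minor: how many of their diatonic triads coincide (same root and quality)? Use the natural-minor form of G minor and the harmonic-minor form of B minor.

0

Diatonic triads of G minor (natural minor): Gm (i), Adim (ii°), B♭ (III), Cm (iv), Dm (v), E♭ (VI), F (VII).
Diatonic triads of B minor (harmonic minor): Bm (i), C♯dim (ii°), Daug (III+), Em (iv), F♯ (V), G (VI), A♯dim (vii°).
No triad has the same root and quality in both keys.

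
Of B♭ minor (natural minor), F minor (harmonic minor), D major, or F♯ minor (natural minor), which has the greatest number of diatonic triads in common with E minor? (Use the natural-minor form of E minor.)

Triads of E minor (natural minor): E minor (i), F♯ diminished (ii°), G major (III), A minor (iv), B minor (v), C major (VI), D major (VII).
B♭ minor (natural minor) shares 0: none.
F minor (harmonic minor) shares 1: C.
D major shares 4: Em, G, Bm, D.
F♯ minor (natural minor) shares 2: Bm, D.
The most common triads (4) are shared with D major.

D major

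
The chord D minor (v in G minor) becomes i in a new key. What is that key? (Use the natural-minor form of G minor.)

The numeral i denotes a minor triad on scale degree 1. With D on degree 1, the tonic of the new key is D.
Degree 1 carries a minor triad in minor keys, so the destination is D minor.
Check: the diatonic triads of D minor (natural minor) are Dm (i), Edim (ii°), F (III), Gm (iv), Am (v), Bb (VI), C (VII) — D minor is indeed i.

D minor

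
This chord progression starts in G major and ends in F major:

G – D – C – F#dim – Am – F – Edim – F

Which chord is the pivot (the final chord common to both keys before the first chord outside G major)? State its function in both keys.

Am — ii in G major, iii in F major

Chords diatonic to G major: G, Am, Bm, C, D, Em, F#dim.
Reading the progression, the first chord not in that set is F, so the modulation leaves G major there.
The chord immediately before F is Am, which is diatonic to both keys: ii in G major and iii in F major.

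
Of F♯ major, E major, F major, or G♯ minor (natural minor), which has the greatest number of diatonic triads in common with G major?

Triads of G major: G major (I), A minor (ii), B minor (iii), C major (IV), D major (V), E minor (vi), F♯ diminished (vii°).
F♯ major shares 0: none.
E major shares 0: none.
F major shares 2: Am, C.
G♯ minor (natural minor) shares 0: none.
The most common triads (2) are shared with F major.

F major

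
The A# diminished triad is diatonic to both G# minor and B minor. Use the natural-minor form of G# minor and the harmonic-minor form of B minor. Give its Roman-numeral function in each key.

ii° in G# minor; vii° in B minor

The scale of G# minor (natural minor) is G# A# B C# D# E F#; A# is degree 2, and the triad built there (A#-C#-E) is diminished, so it is ii°.
The scale of B minor (harmonic minor) is B C# D E F# G A#; A# is degree 7, and the triad built there (A#-C#-E) is diminished, so it is vii°.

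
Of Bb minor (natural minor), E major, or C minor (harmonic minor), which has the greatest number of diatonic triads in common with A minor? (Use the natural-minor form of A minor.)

C minor

Triads of A minor (natural minor): A minor (i), B diminished (ii°), C major (III), D minor (iv), E minor (v), F major (VI), G major (VII).
Bb minor (natural minor) shares 0: none.
E major shares 0: none.
C minor (harmonic minor) shares 2: Bdim, G.
The most common triads (2) are shared with C minor.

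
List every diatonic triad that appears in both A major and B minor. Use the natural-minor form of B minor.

Triads in A major: A major (I), B minor (ii), C# minor (iii), D major (IV), E major (V), F# minor (vi), G# diminished (vii°).
Triads in B minor (natural minor): B minor (i), C# diminished (ii°), D major (III), E minor (iv), F# minor (v), G major (VI), A major (VII).
Shared triads with their functions: A major (I in A major, VII in B minor); B minor (ii in A major, i in B minor); D major (IV in A major, III in B minor); F# minor (vi in A major, v in B minor).

A, Bm, D, F#m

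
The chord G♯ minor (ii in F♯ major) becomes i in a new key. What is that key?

The numeral i denotes a minor triad on scale degree 1. With G♯ on degree 1, the tonic of the new key is G♯.
Degree 1 carries a minor triad in minor keys, so the destination is G♯ minor.
Check: the diatonic triads of G♯ minor (natural minor) are G♯m (i), A♯dim (ii°), B (III), C♯m (iv), D♯m (v), E (VI), F♯ (VII) — G♯ minor is indeed i.

G♯ minor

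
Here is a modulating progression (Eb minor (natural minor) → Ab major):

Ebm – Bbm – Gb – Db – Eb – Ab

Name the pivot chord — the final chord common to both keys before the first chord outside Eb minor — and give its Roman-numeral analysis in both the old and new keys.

Db — VII in Eb minor, IV in Ab major

Chords diatonic to Eb minor: Ebm, Fdim, Gb, Abm, Bbm, Cb, Db.
Reading the progression, the first chord not in that set is Eb, so the modulation leaves Eb minor there.
The chord immediately before Eb is Db, which is diatonic to both keys: VII in Eb minor and IV in Ab major.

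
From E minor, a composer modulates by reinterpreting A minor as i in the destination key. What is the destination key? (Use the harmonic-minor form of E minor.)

A minor

The numeral i denotes a minor triad on scale degree 1. With A on degree 1, the tonic of the new key is A.
Degree 1 carries a minor triad in minor keys, so the destination is A minor.
Check: the diatonic triads of A minor (natural minor) are Am (i), Bdim (ii°), C (III), Dm (iv), Em (v), F (VI), G (VII) — A minor is indeed i.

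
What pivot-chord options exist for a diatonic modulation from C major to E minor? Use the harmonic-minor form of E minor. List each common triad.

C, Em, Am

Triads in C major: C (I), Dm (ii), Em (iii), F (IV), G (V), Am (vi), Bdim (vii°).
Triads in E minor (harmonic minor): Em (i), F♯dim (ii°), Gaug (III+), Am (iv), B (V), C (VI), D♯dim (vii°).
Shared triads with their functions: C (I in C major, VI in E minor); Em (iii in C major, i in E minor); Am (vi in C major, iv in E minor).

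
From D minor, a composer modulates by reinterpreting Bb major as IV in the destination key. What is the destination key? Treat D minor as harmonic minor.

F major

The numeral IV denotes a major triad on scale degree 4. With Bb on degree 4, the tonic of the new key is F.
Degree 4 carries a major triad in major keys, so the destination is F major.
Check: the diatonic triads of F major are F (I), Gm (ii), Am (iii), Bb (IV), C (V), Dm (vi), Edim (vii°) — Bb major is indeed IV.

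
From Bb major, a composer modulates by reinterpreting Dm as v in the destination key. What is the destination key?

G minor

The numeral v denotes a minor triad on scale degree 5. With D on degree 5, the tonic of the new key is G.
Degree 5 carries a minor triad in natural-minor keys, so the destination is G minor.
Check: the diatonic triads of G minor (natural minor) are Gm (i), Adim (ii°), Bb (III), Cm (iv), Dm (v), Eb (VI), F (VII) — Dm is indeed v.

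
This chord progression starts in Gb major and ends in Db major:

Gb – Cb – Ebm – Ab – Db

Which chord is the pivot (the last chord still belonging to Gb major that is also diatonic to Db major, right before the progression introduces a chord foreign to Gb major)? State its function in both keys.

Chords diatonic to Gb major: Gb, Abm, Bbm, Cb, Db, Ebm, Fdim.
Reading the progression, the first chord not in that set is Ab, so the modulation leaves Gb major there.
The chord immediately before Ab is Ebm, which is diatonic to both keys: vi in Gb major and ii in Db major.

Ebm — vi in Gb major, ii in Db major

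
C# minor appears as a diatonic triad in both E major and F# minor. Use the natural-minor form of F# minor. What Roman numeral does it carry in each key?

The scale of E major is E F# G# A B C# D#; C# is degree 6, and the triad built there (C#-E-G#) is minor, so it is vi.
The scale of F# minor (natural minor) is F# G# A B C# D E; C# is degree 5, and the triad built there (C#-E-G#) is minor, so it is v.

vi in E major; v in F# minor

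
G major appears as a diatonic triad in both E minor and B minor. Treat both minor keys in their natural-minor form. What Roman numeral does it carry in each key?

The scale of E minor (natural minor) is E F# G A B C D; G is degree 3, and the triad built there (G-B-D) is major, so it is III.
The scale of B minor (natural minor) is B C# D E F# G A; G is degree 6, and the triad built there (G-B-D) is major, so it is VI.

III in E minor; VI in B minor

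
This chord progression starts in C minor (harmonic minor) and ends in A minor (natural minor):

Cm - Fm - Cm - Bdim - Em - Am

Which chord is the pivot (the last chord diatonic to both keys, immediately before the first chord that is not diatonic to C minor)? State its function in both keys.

Bdim — vii° in C minor, ii° in A minor

Chords diatonic to C minor: Cm, Ddim, E♭aug, Fm, G, A♭, Bdim.
Reading the progression, the first chord not in that set is Em, so the modulation leaves C minor there.
The chord immediately before Em is Bdim, which is diatonic to both keys: vii° in C minor and ii° in A minor.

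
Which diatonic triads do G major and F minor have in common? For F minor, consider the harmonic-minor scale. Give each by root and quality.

Triads in G major: G (I), Am (ii), Bm (iii), C (IV), D (V), Em (vi), F#dim (vii°).
Triads in F minor (harmonic minor): Fm (i), Gdim (ii°), Abaug (III+), Bbm (iv), C (V), Db (VI), Edim (vii°).
Shared triads with their functions: C (IV in G major, V in F minor).

C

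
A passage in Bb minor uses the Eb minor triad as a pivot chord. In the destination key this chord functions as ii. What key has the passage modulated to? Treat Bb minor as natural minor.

The numeral ii denotes a minor triad on scale degree 2. With Eb on degree 2, the tonic of the new key is Db.
Degree 2 carries a minor triad in major keys, so the destination is Db major.
Check: the diatonic triads of Db major are Db (I), Ebm (ii), Fm (iii), Gb (IV), Ab (V), Bbm (vi), Cdim (vii°) — Eb minor is indeed ii.

Db major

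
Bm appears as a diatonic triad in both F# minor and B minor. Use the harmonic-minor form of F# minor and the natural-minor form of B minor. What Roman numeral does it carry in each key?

The scale of F# minor (harmonic minor) is F# G# A B C# D E#; B is degree 4, and the triad built there (B-D-F#) is minor, so it is iv.
The scale of B minor (natural minor) is B C# D E F# G A; B is degree 1, and the triad built there (B-D-F#) is minor, so it is i.

iv in F# minor; i in B minor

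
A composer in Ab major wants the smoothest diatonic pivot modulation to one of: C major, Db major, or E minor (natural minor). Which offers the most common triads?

Db major

Triads of Ab major: Ab major (I), Bb minor (ii), C minor (iii), Db major (IV), Eb major (V), F minor (vi), G diminished (vii°).
C major shares 0: none.
Db major shares 4: Ab, Bbm, Db, Fm.
E minor (natural minor) shares 0: none.
The most common triads (4) are shared with Db major.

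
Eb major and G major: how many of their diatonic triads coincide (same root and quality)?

0

Diatonic triads of Eb major: Eb (I), Fm (ii), Gm (iii), Ab (IV), Bb (V), Cm (vi), Ddim (vii°).
Diatonic triads of G major: G (I), Am (ii), Bm (iii), C (IV), D (V), Em (vi), F#dim (vii°).
No triad has the same root and quality in both keys.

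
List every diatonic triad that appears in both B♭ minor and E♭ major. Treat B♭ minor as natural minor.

Triads in B♭ minor (natural minor): B♭m (i), Cdim (ii°), D♭ (III), E♭m (iv), Fm (v), G♭ (VI), A♭ (VII).
Triads in E♭ major: E♭ (I), Fm (ii), Gm (iii), A♭ (IV), B♭ (V), Cm (vi), Ddim (vii°).
Shared triads with their functions: Fm (v in B♭ minor, ii in E♭ major); A♭ (VII in B♭ minor, IV in E♭ major).

Fm, A♭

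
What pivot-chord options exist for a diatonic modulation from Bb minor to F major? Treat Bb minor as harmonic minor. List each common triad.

F

Triads in Bb minor (harmonic minor): Bb minor (i), C diminished (ii°), Db augmented (III+), Eb minor (iv), F major (V), Gb major (VI), A diminished (vii°).
Triads in F major: F major (I), G minor (ii), A minor (iii), Bb major (IV), C major (V), D minor (vi), E diminished (vii°).
Shared triads with their functions: F major (V in Bb minor, I in F major).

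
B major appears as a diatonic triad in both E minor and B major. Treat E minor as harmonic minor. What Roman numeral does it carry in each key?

V in E minor; I in B major

The scale of E minor (harmonic minor) is E F♯ G A B C D♯; B is degree 5, and the triad built there (B-D♯-F♯) is major, so it is V.
The scale of B major is B C♯ D♯ E F♯ G♯ A♯; B is degree 1, and the triad built there (B-D♯-F♯) is major, so it is I.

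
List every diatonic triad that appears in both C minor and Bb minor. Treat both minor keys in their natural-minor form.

Fm, Ab

Triads in C minor (natural minor): C minor (i), D diminished (ii°), Eb major (III), F minor (iv), G minor (v), Ab major (VI), Bb major (VII).
Triads in Bb minor (natural minor): Bb minor (i), C diminished (ii°), Db major (III), Eb minor (iv), F minor (v), Gb major (VI), Ab major (VII).
Shared triads with their functions: F minor (iv in C minor, v in Bb minor); Ab major (VI in C minor, VII in Bb minor).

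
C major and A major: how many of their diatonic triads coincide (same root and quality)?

0

Diatonic triads of C major: C (I), Dm (ii), Em (iii), F (IV), G (V), Am (vi), Bdim (vii°).
Diatonic triads of A major: A (I), Bm (ii), C#m (iii), D (IV), E (V), F#m (vi), G#dim (vii°).
No triad has the same root and quality in both keys.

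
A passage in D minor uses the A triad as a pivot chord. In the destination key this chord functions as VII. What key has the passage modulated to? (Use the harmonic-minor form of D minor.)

The numeral VII denotes a major triad on scale degree 7. With A on degree 7, the tonic of the new key is B.
Degree 7 carries a major triad in natural-minor keys, so the destination is B minor.
Check: the diatonic triads of B minor (natural minor) are Bm (i), C#dim (ii°), D (III), Em (iv), F#m (v), G (VI), A (VII) — A is indeed VII.

B minor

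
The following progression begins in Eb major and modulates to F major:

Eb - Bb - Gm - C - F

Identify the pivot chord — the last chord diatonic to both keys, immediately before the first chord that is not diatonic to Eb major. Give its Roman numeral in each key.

Chords diatonic to Eb major: Eb, Fm, Gm, Ab, Bb, Cm, Ddim.
Reading the progression, the first chord not in that set is C, so the modulation leaves Eb major there.
The chord immediately before C is Gm, which is diatonic to both keys: iii in Eb major and ii in F major.

Gm — iii in Eb major, ii in F major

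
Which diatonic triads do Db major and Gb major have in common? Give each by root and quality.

Db, Ebm, Gb, Bbm

Triads in Db major: Db (I), Ebm (ii), Fm (iii), Gb (IV), Ab (V), Bbm (vi), Cdim (vii°).
Triads in Gb major: Gb (I), Abm (ii), Bbm (iii), Cb (IV), Db (V), Ebm (vi), Fdim (vii°).
Shared triads with their functions: Db (I in Db major, V in Gb major); Ebm (ii in Db major, vi in Gb major); Gb (IV in Db major, I in Gb major); Bbm (vi in Db major, iii in Gb major).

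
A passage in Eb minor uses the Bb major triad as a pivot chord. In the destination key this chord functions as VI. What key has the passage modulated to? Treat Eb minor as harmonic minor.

D minor

The numeral VI denotes a major triad on scale degree 6. With Bb on degree 6, the tonic of the new key is D.
Degree 6 carries a major triad in minor keys, so the destination is D minor.
Check: the diatonic triads of D minor (natural minor) are Dm (i), Edim (ii°), F (III), Gm (iv), Am (v), Bb (VI), C (VII) — Bb major is indeed VI.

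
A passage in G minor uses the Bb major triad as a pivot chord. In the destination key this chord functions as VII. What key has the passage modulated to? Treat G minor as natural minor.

The numeral VII denotes a major triad on scale degree 7. With Bb on degree 7, the tonic of the new key is C.
Degree 7 carries a major triad in natural-minor keys, so the destination is C minor.
Check: the diatonic triads of C minor (natural minor) are Cm (i), Ddim (ii°), Eb (III), Fm (iv), Gm (v), Ab (VI), Bb (VII) — Bb major is indeed VII.

C minor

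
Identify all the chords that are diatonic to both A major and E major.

A, C♯m, E, F♯m

Triads in A major: A major (I), B minor (ii), C♯ minor (iii), D major (IV), E major (V), F♯ minor (vi), G♯ diminished (vii°).
Triads in E major: E major (I), F♯ minor (ii), G♯ minor (iii), A major (IV), B major (V), C♯ minor (vi), D♯ diminished (vii°).
Shared triads with their functions: A major (I in A major, IV in E major); C♯ minor (iii in A major, vi in E major); E major (V in A major, I in E major); F♯ minor (vi in A major, ii in E major).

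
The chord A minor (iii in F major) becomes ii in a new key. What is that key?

The numeral ii denotes a minor triad on scale degree 2. With A on degree 2, the tonic of the new key is G.
Degree 2 carries a minor triad in major keys, so the destination is G major.
Check: the diatonic triads of G major are G (I), Am (ii), Bm (iii), C (IV), D (V), Em (vi), F#dim (vii°) — A minor is indeed ii.

G major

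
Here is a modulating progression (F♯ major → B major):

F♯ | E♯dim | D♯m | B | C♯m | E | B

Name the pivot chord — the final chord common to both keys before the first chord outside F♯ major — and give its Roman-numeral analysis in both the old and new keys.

Chords diatonic to F♯ major: F♯, G♯m, A♯m, B, C♯, D♯m, E♯dim.
Reading the progression, the first chord not in that set is C♯m, so the modulation leaves F♯ major there.
The chord immediately before C♯m is B, which is diatonic to both keys: IV in F♯ major and I in B major.

B — IV in F♯ major, I in B major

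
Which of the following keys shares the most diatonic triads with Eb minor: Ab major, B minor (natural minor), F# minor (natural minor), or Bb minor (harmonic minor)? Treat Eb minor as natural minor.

Triads of Eb minor (natural minor): Ebm (i), Fdim (ii°), Gb (III), Abm (iv), Bbm (v), Cb (VI), Db (VII).
Ab major shares 2: Bbm, Db.
B minor (natural minor) shares 0: none.
F# minor (natural minor) shares 0: none.
Bb minor (harmonic minor) shares 3: Ebm, Gb, Bbm.
The most common triads (3) are shared with Bb minor.

Bb minor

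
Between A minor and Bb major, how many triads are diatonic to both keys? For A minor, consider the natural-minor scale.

Diatonic triads of A minor (natural minor): Am (i), Bdim (ii°), C (III), Dm (iv), Em (v), F (VI), G (VII).
Diatonic triads of Bb major: Bb (I), Cm (ii), Dm (iii), Eb (IV), F (V), Gm (vi), Adim (vii°).
Matching root and quality in both lists: Dm, F.
That gives 2 common triads.

2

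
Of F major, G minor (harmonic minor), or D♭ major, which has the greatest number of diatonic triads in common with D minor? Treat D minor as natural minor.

F major

Triads of D minor (natural minor): D minor (i), E diminished (ii°), F major (III), G minor (iv), A minor (v), B♭ major (VI), C major (VII).
F major shares 7: Dm, Edim, F, Gm, Am, B♭, C.
G minor (harmonic minor) shares 1: Gm.
D♭ major shares 0: none.
The most common triads (7) are shared with F major.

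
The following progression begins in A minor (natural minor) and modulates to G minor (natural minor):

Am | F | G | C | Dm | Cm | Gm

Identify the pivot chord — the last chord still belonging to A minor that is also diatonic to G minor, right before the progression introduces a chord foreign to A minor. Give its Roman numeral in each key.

Chords diatonic to A minor: Am, Bdim, C, Dm, Em, F, G.
Reading the progression, the first chord not in that set is Cm, so the modulation leaves A minor there.
The chord immediately before Cm is Dm, which is diatonic to both keys: iv in A minor and v in G minor.

Dm — iv in A minor, v in G minor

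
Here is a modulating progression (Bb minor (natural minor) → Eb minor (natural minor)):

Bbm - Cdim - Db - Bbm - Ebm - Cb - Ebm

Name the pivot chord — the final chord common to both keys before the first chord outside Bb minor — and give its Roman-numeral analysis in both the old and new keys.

Chords diatonic to Bb minor: Bbm, Cdim, Db, Ebm, Fm, Gb, Ab.
Reading the progression, the first chord not in that set is Cb, so the modulation leaves Bb minor there.
The chord immediately before Cb is Ebm, which is diatonic to both keys: iv in Bb minor and i in Eb minor.

Ebm — iv in Bb minor, i in Eb minor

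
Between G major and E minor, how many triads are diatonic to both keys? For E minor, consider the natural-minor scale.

Diatonic triads of G major: G (I), Am (ii), Bm (iii), C (IV), D (V), Em (vi), F♯dim (vii°).
Diatonic triads of E minor (natural minor): Em (i), F♯dim (ii°), G (III), Am (iv), Bm (v), C (VI), D (VII).
Matching root and quality in both lists: G, Am, Bm, C, D, Em, F♯dim.
That gives 7 common triads.

7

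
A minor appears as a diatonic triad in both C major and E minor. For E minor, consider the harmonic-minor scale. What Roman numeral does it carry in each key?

The scale of C major is C D E F G A B; A is degree 6, and the triad built there (A-C-E) is minor, so it is vi.
The scale of E minor (harmonic minor) is E F♯ G A B C D♯; A is degree 4, and the triad built there (A-C-E) is minor, so it is iv.

vi in C major; iv in E minor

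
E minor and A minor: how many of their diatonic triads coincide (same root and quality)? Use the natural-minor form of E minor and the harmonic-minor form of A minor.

1

Diatonic triads of E minor (natural minor): Em (i), F#dim (ii°), G (III), Am (iv), Bm (v), C (VI), D (VII).
Diatonic triads of A minor (harmonic minor): Am (i), Bdim (ii°), Caug (III+), Dm (iv), E (V), F (VI), G#dim (vii°).
Matching root and quality in both lists: Am.
That gives 1 common triad.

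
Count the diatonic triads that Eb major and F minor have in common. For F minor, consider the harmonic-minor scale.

Diatonic triads of Eb major: Eb (I), Fm (ii), Gm (iii), Ab (IV), Bb (V), Cm (vi), Ddim (vii°).
Diatonic triads of F minor (harmonic minor): Fm (i), Gdim (ii°), Abaug (III+), Bbm (iv), C (V), Db (VI), Edim (vii°).
Matching root and quality in both lists: Fm.
That gives 1 common triad.

1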